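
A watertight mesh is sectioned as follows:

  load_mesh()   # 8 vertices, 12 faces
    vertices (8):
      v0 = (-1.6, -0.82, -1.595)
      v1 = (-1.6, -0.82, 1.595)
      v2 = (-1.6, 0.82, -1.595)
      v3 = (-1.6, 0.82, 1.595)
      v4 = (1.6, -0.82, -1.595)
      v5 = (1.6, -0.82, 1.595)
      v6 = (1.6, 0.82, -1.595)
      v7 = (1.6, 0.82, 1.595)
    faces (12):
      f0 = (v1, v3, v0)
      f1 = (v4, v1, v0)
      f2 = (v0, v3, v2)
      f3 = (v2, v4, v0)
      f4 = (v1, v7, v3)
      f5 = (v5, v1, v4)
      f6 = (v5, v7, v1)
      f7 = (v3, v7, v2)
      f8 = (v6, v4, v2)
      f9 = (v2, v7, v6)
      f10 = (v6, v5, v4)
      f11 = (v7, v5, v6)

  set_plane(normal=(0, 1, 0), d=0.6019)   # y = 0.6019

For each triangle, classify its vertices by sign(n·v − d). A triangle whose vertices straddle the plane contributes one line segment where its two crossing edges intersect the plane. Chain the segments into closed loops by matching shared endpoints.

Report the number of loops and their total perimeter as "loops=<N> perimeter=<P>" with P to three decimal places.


Straddling triangles (8 of 12):
  (v1,v3,v0) [-+-] → (-1.6, 0.6019, 1.595)–(-1.6, 0.6019, 1.17077)  len=0.4242
  (v0,v3,v2) [-++] → (-1.6, 0.6019, 1.17077)–(-1.6, 0.6019, -1.595)  len=2.7658
  (v2,v4,v0) [+--] → (-1.17444, 0.6019, -1.595)–(-1.6, 0.6019, -1.595)  len=0.4256
  (v1,v7,v3) [-++] → (1.17444, 0.6019, 1.595)–(-1.6, 0.6019, 1.595)  len=2.7744
  (v5,v7,v1) [-+-] → (1.6, 0.6019, 1.595)–(1.17444, 0.6019, 1.595)  len=0.4256
  (v6,v4,v2) [+-+] → (1.6, 0.6019, -1.595)–(-1.17444, 0.6019, -1.595)  len=2.7744
  (v6,v5,v4) [+--] → (1.6, 0.6019, -1.17077)–(1.6, 0.6019, -1.595)  len=0.4242
  (v7,v5,v6) [+-+] → (1.6, 0.6019, 1.595)–(1.6, 0.6019, -1.17077)  len=2.7658

Chained into 1 loop(s):
  loop 1: 8 segments, perimeter = 12.7800
Total perimeter = 12.780

loops=1 perimeter=12.780


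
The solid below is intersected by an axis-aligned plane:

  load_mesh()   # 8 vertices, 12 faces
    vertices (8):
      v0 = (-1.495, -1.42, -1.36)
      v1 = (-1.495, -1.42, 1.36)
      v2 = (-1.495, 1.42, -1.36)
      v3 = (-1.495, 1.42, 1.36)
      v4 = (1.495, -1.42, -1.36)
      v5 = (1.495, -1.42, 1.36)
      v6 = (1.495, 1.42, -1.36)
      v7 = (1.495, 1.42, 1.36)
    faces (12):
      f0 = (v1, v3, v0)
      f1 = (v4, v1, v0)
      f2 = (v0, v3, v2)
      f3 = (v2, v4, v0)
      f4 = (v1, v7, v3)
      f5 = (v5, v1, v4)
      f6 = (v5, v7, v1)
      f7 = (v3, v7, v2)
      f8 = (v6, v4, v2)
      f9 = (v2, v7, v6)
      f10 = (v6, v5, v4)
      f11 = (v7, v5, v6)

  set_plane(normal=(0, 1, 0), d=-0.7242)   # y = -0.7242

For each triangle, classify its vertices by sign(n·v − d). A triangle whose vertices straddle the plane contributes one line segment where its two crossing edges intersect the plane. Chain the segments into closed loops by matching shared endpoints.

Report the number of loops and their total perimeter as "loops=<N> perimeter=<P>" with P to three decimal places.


loops=1 perimeter=11.420

Straddling triangles (8 of 12):
  (v1,v3,v0) [-+-] → (-1.495, -0.7242, 1.36)–(-1.495, -0.7242, -0.6936)  len=2.0536
  (v0,v3,v2) [-++] → (-1.495, -0.7242, -0.6936)–(-1.495, -0.7242, -1.36)  len=0.6664
  (v2,v4,v0) [+--] → (0.76245, -0.7242, -1.36)–(-1.495, -0.7242, -1.36)  len=2.2574
  (v1,v7,v3) [-++] → (-0.76245, -0.7242, 1.36)–(-1.495, -0.7242, 1.36)  len=0.7326
  (v5,v7,v1) [-+-] → (1.495, -0.7242, 1.36)–(-0.76245, -0.7242, 1.36)  len=2.2574
  (v6,v4,v2) [+-+] → (1.495, -0.7242, -1.36)–(0.76245, -0.7242, -1.36)  len=0.7326
  (v6,v5,v4) [+--] → (1.495, -0.7242, 0.6936)–(1.495, -0.7242, -1.36)  len=2.0536
  (v7,v5,v6) [+-+] → (1.495, -0.7242, 1.36)–(1.495, -0.7242, 0.6936)  len=0.6664

Chained into 1 loop(s):
  loop 1: 8 segments, perimeter = 11.4200
Total perimeter = 11.420


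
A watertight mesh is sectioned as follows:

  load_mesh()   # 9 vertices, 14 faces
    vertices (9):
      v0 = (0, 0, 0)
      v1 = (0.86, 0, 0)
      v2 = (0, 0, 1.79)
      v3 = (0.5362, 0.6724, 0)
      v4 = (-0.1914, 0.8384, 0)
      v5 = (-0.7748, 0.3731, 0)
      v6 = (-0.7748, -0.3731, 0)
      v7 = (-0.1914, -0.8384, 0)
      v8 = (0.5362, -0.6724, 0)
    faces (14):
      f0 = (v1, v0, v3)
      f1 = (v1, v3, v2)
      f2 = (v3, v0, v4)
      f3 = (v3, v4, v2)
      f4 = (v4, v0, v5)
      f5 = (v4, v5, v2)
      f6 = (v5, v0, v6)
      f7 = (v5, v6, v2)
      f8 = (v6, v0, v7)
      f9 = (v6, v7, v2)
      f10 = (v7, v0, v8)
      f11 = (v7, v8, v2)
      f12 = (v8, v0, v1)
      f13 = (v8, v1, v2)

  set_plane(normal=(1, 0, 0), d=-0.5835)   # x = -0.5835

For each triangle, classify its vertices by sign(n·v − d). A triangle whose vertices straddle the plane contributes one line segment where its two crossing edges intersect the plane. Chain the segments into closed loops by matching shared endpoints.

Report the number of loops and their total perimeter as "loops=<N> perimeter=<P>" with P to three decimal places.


loops=1 perimeter=2.624

Straddling triangles (6 of 14):
  (v4,v0,v5) [++-] → (-0.5835, 0.280981, 0)–(-0.5835, 0.525674, 0)  len=0.2447
  (v4,v5,v2) [+-+] → (-0.5835, 0.525674, 0)–(-0.5835, 0.280981, 0.441955)  len=0.5052
  (v5,v0,v6) [-+-] → (-0.5835, 0.280981, 0)–(-0.5835, -0.280981, 0)  len=0.5620
  (v5,v6,v2) [--+] → (-0.5835, -0.280981, 0.441955)–(-0.5835, 0.280981, 0.441955)  len=0.5620
  (v6,v0,v7) [-++] → (-0.5835, -0.280981, 0)–(-0.5835, -0.525674, 0)  len=0.2447
  (v6,v7,v2) [-++] → (-0.5835, -0.525674, 0)–(-0.5835, -0.280981, 0.441955)  len=0.5052

Chained into 1 loop(s):
  loop 1: 6 segments, perimeter = 2.6237
Total perimeter = 2.624


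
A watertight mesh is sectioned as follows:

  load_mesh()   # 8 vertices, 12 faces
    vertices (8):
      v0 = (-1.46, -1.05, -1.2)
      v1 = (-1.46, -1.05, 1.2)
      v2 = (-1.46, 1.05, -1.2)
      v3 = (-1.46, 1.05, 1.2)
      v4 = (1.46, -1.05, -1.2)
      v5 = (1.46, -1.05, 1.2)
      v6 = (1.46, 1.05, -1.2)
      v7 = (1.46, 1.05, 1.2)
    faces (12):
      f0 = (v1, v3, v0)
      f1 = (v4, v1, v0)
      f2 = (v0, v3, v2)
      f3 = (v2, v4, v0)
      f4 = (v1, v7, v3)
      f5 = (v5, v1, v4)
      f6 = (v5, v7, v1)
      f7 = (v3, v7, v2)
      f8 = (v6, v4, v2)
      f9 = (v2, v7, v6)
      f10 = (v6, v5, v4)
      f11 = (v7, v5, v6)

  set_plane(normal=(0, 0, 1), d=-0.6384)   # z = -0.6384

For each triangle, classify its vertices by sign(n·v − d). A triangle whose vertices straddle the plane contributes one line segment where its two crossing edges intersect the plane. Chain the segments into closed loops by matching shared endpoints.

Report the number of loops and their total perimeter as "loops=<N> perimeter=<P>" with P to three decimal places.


Straddling triangles (8 of 12):
  (v1,v3,v0) [++-] → (-1.46, -0.5586, -0.6384)–(-1.46, -1.05, -0.6384)  len=0.4914
  (v4,v1,v0) [-+-] → (0.77672, -1.05, -0.6384)–(-1.46, -1.05, -0.6384)  len=2.2367
  (v0,v3,v2) [-+-] → (-1.46, -0.5586, -0.6384)–(-1.46, 1.05, -0.6384)  len=1.6086
  (v5,v1,v4) [++-] → (0.77672, -1.05, -0.6384)–(1.46, -1.05, -0.6384)  len=0.6833
  (v3,v7,v2) [++-] → (-0.77672, 1.05, -0.6384)–(-1.46, 1.05, -0.6384)  len=0.6833
  (v2,v7,v6) [-+-] → (-0.77672, 1.05, -0.6384)–(1.46, 1.05, -0.6384)  len=2.2367
  (v6,v5,v4) [-+-] → (1.46, 0.5586, -0.6384)–(1.46, -1.05, -0.6384)  len=1.6086
  (v7,v5,v6) [++-] → (1.46, 0.5586, -0.6384)–(1.46, 1.05, -0.6384)  len=0.4914

Chained into 1 loop(s):
  loop 1: 8 segments, perimeter = 10.0400
Total perimeter = 10.040

loops=1 perimeter=10.040


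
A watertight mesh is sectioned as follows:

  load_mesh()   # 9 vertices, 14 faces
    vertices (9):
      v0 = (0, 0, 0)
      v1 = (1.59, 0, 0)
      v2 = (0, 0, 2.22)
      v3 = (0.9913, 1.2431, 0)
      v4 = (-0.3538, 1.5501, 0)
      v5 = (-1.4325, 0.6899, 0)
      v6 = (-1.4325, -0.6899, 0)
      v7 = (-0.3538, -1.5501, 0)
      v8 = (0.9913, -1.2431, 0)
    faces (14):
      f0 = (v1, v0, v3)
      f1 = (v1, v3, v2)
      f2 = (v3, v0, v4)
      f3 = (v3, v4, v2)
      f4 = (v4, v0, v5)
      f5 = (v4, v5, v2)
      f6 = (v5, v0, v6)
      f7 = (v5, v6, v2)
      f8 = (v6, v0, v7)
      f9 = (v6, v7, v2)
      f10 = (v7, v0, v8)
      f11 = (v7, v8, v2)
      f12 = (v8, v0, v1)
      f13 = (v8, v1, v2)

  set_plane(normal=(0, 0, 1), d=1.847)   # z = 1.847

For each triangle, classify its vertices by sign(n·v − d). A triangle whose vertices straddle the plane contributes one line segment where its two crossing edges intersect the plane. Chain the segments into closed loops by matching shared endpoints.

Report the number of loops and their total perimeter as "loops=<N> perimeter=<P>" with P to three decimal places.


Straddling triangles (7 of 14):
  (v1,v3,v2) [--+] → (0.166556, 0.208863, 1.847)–(0.267149, 0, 1.847)  len=0.2318
  (v3,v4,v2) [--+] → (-0.0594448, 0.260445, 1.847)–(0.166556, 0.208863, 1.847)  len=0.2318
  (v4,v5,v2) [--+] → (-0.240686, 0.115916, 1.847)–(-0.0594448, 0.260445, 1.847)  len=0.2318
  (v5,v6,v2) [--+] → (-0.240686, -0.115916, 1.847)–(-0.240686, 0.115916, 1.847)  len=0.2318
  (v6,v7,v2) [--+] → (-0.0594448, -0.260445, 1.847)–(-0.240686, -0.115916, 1.847)  len=0.2318
  (v7,v8,v2) [--+] → (0.166556, -0.208863, 1.847)–(-0.0594448, -0.260445, 1.847)  len=0.2318
  (v8,v1,v2) [--+] → (0.267149, 0, 1.847)–(0.166556, -0.208863, 1.847)  len=0.2318

Chained into 1 loop(s):
  loop 1: 7 segments, perimeter = 1.6227
Total perimeter = 1.623

loops=1 perimeter=1.623


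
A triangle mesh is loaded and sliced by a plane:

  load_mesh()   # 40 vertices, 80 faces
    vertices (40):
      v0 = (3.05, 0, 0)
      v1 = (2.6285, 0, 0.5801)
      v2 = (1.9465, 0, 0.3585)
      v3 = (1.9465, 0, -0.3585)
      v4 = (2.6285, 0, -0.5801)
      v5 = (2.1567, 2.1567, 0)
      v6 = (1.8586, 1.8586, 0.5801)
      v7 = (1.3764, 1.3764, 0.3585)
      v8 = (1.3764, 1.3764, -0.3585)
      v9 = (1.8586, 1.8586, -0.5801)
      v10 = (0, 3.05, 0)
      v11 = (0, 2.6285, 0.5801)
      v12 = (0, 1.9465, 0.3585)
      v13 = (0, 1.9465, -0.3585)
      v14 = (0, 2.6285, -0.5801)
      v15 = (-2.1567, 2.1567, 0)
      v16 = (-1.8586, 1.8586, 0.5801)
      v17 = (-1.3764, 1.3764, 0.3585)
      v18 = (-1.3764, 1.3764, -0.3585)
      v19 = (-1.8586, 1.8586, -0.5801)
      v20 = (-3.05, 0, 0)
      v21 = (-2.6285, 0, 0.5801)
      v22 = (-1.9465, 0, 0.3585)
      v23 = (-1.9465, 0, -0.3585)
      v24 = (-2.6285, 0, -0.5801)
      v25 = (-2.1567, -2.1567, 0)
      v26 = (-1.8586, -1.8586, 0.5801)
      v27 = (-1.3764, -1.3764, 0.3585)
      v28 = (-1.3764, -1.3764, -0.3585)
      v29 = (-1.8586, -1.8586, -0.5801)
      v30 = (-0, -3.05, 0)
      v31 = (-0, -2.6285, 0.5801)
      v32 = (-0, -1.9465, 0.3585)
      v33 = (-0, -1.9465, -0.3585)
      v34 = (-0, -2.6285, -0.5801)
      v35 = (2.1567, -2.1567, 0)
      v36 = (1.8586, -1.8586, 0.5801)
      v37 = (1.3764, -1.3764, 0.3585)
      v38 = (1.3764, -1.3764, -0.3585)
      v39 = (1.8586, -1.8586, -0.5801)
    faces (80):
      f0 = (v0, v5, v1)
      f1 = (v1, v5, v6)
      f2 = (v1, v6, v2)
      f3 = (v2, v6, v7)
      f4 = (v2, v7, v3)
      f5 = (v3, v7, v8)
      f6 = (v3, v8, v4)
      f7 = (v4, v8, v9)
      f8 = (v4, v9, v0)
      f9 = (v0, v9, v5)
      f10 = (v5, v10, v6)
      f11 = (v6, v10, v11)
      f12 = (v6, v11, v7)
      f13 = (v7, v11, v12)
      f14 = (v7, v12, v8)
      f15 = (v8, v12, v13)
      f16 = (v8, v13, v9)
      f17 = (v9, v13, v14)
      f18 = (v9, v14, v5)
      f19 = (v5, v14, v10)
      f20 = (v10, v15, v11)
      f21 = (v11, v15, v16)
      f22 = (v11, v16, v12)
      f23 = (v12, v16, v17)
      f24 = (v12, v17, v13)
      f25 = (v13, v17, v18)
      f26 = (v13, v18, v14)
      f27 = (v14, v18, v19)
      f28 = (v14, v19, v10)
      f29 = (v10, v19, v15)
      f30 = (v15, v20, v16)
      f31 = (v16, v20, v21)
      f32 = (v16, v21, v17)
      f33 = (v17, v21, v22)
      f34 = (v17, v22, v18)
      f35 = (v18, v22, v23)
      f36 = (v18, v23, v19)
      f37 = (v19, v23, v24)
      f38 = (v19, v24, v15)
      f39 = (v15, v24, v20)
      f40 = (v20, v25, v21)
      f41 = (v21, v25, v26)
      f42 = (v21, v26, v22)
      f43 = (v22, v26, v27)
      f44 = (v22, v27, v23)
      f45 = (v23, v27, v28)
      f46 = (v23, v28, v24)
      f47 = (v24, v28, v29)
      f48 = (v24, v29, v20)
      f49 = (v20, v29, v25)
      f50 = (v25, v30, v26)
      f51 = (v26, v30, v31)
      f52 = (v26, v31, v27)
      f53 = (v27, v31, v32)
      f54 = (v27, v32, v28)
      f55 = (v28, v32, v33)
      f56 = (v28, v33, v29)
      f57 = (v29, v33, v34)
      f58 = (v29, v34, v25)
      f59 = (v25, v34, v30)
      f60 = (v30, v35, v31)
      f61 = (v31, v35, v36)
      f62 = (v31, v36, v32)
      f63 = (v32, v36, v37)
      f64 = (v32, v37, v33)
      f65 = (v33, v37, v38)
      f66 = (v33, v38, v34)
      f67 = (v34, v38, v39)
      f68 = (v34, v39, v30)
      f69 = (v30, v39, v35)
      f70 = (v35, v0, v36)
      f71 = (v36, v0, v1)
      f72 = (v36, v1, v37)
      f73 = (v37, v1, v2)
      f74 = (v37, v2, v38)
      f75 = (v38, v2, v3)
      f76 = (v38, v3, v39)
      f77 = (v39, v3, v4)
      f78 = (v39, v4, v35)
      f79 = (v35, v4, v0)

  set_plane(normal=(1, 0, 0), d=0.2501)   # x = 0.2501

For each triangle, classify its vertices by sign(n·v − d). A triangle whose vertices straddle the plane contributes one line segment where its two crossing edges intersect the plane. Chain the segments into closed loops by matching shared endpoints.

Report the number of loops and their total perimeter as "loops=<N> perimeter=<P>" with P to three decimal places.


Straddling triangles (20 of 80):
  (v5,v10,v6) [+-+] → (0.2501, 2.94641, 0)–(0.2501, 2.88968, 0.0780604)  len=0.0965
  (v6,v10,v11) [+--] → (0.2501, 2.88968, 0.0780604)–(0.2501, 2.5249, 0.5801)  len=0.6206
  (v6,v11,v7) [+-+] → (0.2501, 2.5249, 0.5801)–(0.2501, 2.40099, 0.539834)  len=0.1303
  (v7,v11,v12) [+--] → (0.2501, 2.40099, 0.539834)–(0.2501, 1.84291, 0.3585)  len=0.5868
  (v7,v12,v8) [+-+] → (0.2501, 1.84291, 0.3585)–(0.2501, 1.84291, 0.228217)  len=0.1303
  (v8,v12,v13) [+--] → (0.2501, 1.84291, 0.228217)–(0.2501, 1.84291, -0.3585)  len=0.5867
  (v8,v13,v9) [+-+] → (0.2501, 1.84291, -0.3585)–(0.2501, 1.93467, -0.388319)  len=0.0965
  (v9,v13,v14) [+--] → (0.2501, 1.93467, -0.388319)–(0.2501, 2.5249, -0.5801)  len=0.6206
  (v9,v14,v5) [+-+] → (0.2501, 2.5249, -0.5801)–(0.2501, 2.57379, -0.512829)  len=0.0832
  (v5,v14,v10) [+--] → (0.2501, 2.57379, -0.512829)–(0.2501, 2.94641, 0)  len=0.6339
  (v30,v35,v31) [-+-] → (0.2501, -2.94641, 0)–(0.2501, -2.57379, 0.512829)  len=0.6339
  (v31,v35,v36) [-++] → (0.2501, -2.57379, 0.512829)–(0.2501, -2.5249, 0.5801)  len=0.0832
  (v31,v36,v32) [-+-] → (0.2501, -2.5249, 0.5801)–(0.2501, -1.93467, 0.388319)  len=0.6206
  (v32,v36,v37) [-++] → (0.2501, -1.93467, 0.388319)–(0.2501, -1.84291, 0.3585)  len=0.0965
  (v32,v37,v33) [-+-] → (0.2501, -1.84291, 0.3585)–(0.2501, -1.84291, -0.228217)  len=0.5867
  (v33,v37,v38) [-++] → (0.2501, -1.84291, -0.228217)–(0.2501, -1.84291, -0.3585)  len=0.1303
  (v33,v38,v34) [-+-] → (0.2501, -1.84291, -0.3585)–(0.2501, -2.40099, -0.539834)  len=0.5868
  (v34,v38,v39) [-++] → (0.2501, -2.40099, -0.539834)–(0.2501, -2.5249, -0.5801)  len=0.1303
  (v34,v39,v30) [-+-] → (0.2501, -2.5249, -0.5801)–(0.2501, -2.88968, -0.0780604)  len=0.6206
  (v30,v39,v35) [-++] → (0.2501, -2.88968, -0.0780604)–(0.2501, -2.94641, 0)  len=0.0965

Chained into 2 loop(s):
  loop 1: 10 segments, perimeter = 3.5853
  loop 2: 10 segments, perimeter = 3.5853
Total perimeter = 7.171

loops=2 perimeter=7.171


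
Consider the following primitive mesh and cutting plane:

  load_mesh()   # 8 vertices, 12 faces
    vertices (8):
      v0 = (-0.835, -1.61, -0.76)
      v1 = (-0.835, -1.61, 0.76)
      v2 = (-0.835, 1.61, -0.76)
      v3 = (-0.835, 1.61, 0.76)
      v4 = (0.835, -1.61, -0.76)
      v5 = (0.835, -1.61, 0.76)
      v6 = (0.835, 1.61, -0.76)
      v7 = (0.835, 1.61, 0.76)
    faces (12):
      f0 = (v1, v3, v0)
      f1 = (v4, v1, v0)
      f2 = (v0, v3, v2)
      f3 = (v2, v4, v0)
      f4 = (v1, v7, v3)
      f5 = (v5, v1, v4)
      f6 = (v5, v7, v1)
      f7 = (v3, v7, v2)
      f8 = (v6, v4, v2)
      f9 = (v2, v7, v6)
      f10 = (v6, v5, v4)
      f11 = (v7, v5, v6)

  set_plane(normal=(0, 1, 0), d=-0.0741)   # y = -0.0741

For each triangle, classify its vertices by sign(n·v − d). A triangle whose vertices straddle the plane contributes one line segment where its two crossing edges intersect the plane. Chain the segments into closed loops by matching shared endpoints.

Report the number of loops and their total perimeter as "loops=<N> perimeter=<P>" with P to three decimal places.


loops=1 perimeter=6.380

Straddling triangles (8 of 12):
  (v1,v3,v0) [-+-] → (-0.835, -0.0741, 0.76)–(-0.835, -0.0741, -0.0349789)  len=0.7950
  (v0,v3,v2) [-++] → (-0.835, -0.0741, -0.0349789)–(-0.835, -0.0741, -0.76)  len=0.7250
  (v2,v4,v0) [+--] → (0.0384307, -0.0741, -0.76)–(-0.835, -0.0741, -0.76)  len=0.8734
  (v1,v7,v3) [-++] → (-0.0384307, -0.0741, 0.76)–(-0.835, -0.0741, 0.76)  len=0.7966
  (v5,v7,v1) [-+-] → (0.835, -0.0741, 0.76)–(-0.0384307, -0.0741, 0.76)  len=0.8734
  (v6,v4,v2) [+-+] → (0.835, -0.0741, -0.76)–(0.0384307, -0.0741, -0.76)  len=0.7966
  (v6,v5,v4) [+--] → (0.835, -0.0741, 0.0349789)–(0.835, -0.0741, -0.76)  len=0.7950
  (v7,v5,v6) [+-+] → (0.835, -0.0741, 0.76)–(0.835, -0.0741, 0.0349789)  len=0.7250

Chained into 1 loop(s):
  loop 1: 8 segments, perimeter = 6.3800
Total perimeter = 6.380


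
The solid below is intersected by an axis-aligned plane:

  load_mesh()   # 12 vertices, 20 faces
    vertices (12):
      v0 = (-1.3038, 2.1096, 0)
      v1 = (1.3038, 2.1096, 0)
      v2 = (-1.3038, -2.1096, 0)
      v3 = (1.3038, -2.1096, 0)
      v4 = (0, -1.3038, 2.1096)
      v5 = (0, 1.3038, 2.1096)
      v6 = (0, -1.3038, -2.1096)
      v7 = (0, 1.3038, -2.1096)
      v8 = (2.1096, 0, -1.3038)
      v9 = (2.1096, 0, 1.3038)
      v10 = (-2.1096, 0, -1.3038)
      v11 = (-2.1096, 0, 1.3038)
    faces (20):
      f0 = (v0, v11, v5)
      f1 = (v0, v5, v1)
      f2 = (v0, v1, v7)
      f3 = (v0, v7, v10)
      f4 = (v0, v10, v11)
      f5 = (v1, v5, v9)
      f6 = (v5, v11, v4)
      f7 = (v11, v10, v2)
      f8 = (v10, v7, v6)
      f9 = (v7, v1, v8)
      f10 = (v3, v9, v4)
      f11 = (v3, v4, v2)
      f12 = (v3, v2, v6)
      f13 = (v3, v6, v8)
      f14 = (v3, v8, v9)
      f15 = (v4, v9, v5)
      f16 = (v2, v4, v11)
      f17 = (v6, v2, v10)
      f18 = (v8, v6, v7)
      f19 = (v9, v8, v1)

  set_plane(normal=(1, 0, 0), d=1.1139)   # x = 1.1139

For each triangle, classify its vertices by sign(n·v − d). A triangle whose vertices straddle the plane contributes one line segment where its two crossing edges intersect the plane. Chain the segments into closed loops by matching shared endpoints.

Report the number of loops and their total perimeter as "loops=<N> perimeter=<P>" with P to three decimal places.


Straddling triangles (10 of 20):
  (v0,v5,v1) [--+] → (1.1139, 1.99223, 0.307266)–(1.1139, 2.1096, 0)  len=0.3289
  (v0,v1,v7) [-+-] → (1.1139, 2.1096, 0)–(1.1139, 1.99223, -0.307266)  len=0.3289
  (v1,v5,v9) [+-+] → (1.1139, 1.99223, 0.307266)–(1.1139, 0.615374, 1.68413)  len=1.9472
  (v7,v1,v8) [-++] → (1.1139, 1.99223, -0.307266)–(1.1139, 0.615374, -1.68413)  len=1.9472
  (v3,v9,v4) [++-] → (1.1139, -0.615374, 1.68413)–(1.1139, -1.99223, 0.307266)  len=1.9472
  (v3,v4,v2) [+--] → (1.1139, -1.99223, 0.307266)–(1.1139, -2.1096, 0)  len=0.3289
  (v3,v2,v6) [+--] → (1.1139, -2.1096, 0)–(1.1139, -1.99223, -0.307266)  len=0.3289
  (v3,v6,v8) [+-+] → (1.1139, -1.99223, -0.307266)–(1.1139, -0.615374, -1.68413)  len=1.9472
  (v4,v9,v5) [-+-] → (1.1139, -0.615374, 1.68413)–(1.1139, 0.615374, 1.68413)  len=1.2307
  (v8,v6,v7) [+--] → (1.1139, -0.615374, -1.68413)–(1.1139, 0.615374, -1.68413)  len=1.2307

Chained into 1 loop(s):
  loop 1: 10 segments, perimeter = 11.5659
Total perimeter = 11.566

loops=1 perimeter=11.566


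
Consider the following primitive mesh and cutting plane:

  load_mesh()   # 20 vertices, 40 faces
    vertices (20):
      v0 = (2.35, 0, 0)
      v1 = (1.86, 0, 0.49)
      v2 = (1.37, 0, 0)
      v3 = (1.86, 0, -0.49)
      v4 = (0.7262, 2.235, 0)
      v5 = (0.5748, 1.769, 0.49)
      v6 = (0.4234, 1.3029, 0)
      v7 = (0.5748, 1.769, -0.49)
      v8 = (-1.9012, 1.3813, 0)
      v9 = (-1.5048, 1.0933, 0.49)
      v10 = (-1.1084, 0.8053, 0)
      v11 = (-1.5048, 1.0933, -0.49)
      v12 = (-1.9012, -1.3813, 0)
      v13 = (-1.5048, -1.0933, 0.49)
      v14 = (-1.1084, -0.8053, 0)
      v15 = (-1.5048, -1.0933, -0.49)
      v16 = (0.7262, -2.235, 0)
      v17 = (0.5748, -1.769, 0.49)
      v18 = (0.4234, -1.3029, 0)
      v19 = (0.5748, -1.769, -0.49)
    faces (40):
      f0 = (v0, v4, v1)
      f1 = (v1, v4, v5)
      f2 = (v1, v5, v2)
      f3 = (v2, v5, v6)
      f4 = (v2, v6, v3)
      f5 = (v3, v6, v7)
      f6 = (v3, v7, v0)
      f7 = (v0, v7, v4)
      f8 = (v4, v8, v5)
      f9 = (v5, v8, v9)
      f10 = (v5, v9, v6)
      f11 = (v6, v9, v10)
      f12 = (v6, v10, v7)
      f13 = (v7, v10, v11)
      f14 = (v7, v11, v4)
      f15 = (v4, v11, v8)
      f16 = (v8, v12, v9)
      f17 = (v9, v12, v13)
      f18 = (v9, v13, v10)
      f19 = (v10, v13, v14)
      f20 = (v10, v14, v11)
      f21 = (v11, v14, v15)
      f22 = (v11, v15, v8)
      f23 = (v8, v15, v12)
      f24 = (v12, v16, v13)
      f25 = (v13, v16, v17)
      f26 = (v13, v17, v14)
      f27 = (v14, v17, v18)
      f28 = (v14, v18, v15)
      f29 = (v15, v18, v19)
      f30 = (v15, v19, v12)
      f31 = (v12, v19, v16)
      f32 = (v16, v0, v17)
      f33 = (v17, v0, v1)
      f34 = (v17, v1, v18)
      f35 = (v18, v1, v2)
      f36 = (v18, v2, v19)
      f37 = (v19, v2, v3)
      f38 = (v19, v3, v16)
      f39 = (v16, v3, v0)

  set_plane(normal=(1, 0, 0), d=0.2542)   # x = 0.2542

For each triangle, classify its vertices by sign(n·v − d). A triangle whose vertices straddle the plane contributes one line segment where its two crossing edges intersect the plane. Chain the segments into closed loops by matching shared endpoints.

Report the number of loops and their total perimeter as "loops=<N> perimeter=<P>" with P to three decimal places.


loops=2 perimeter=5.147

Straddling triangles (16 of 40):
  (v4,v8,v5) [+-+] → (0.2542, 2.08164, 0)–(0.2542, 1.7188, 0.426553)  len=0.5600
  (v5,v8,v9) [+--] → (0.2542, 1.7188, 0.426553)–(0.2542, 1.66483, 0.49)  len=0.0833
  (v5,v9,v6) [+-+] → (0.2542, 1.66483, 0.49)–(0.2542, 1.28451, 0.0429976)  len=0.5869
  (v6,v9,v10) [+--] → (0.2542, 1.28451, 0.0429976)–(0.2542, 1.24794, 0)  len=0.0564
  (v6,v10,v7) [+-+] → (0.2542, 1.24794, 0)–(0.2542, 1.58544, -0.396669)  len=0.5208
  (v7,v10,v11) [+--] → (0.2542, 1.58544, -0.396669)–(0.2542, 1.66483, -0.49)  len=0.1225
  (v7,v11,v4) [+-+] → (0.2542, 1.66483, -0.49)–(0.2542, 1.99346, -0.103667)  len=0.5072
  (v4,v11,v8) [+--] → (0.2542, 1.99346, -0.103667)–(0.2542, 2.08164, 0)  len=0.1361
  (v12,v16,v13) [-+-] → (0.2542, -2.08164, 0)–(0.2542, -1.99346, 0.103667)  len=0.1361
  (v13,v16,v17) [-++] → (0.2542, -1.99346, 0.103667)–(0.2542, -1.66483, 0.49)  len=0.5072
  (v13,v17,v14) [-+-] → (0.2542, -1.66483, 0.49)–(0.2542, -1.58544, 0.396669)  len=0.1225
  (v14,v17,v18) [-++] → (0.2542, -1.58544, 0.396669)–(0.2542, -1.24794, 0)  len=0.5208
  (v14,v18,v15) [-+-] → (0.2542, -1.24794, 0)–(0.2542, -1.28451, -0.0429976)  len=0.0564
  (v15,v18,v19) [-++] → (0.2542, -1.28451, -0.0429976)–(0.2542, -1.66483, -0.49)  len=0.5869
  (v15,v19,v12) [-+-] → (0.2542, -1.66483, -0.49)–(0.2542, -1.7188, -0.426553)  len=0.0833
  (v12,v19,v16) [-++] → (0.2542, -1.7188, -0.426553)–(0.2542, -2.08164, 0)  len=0.5600

Chained into 2 loop(s):
  loop 1: 8 segments, perimeter = 2.5733
  loop 2: 8 segments, perimeter = 2.5733
Total perimeter = 5.147


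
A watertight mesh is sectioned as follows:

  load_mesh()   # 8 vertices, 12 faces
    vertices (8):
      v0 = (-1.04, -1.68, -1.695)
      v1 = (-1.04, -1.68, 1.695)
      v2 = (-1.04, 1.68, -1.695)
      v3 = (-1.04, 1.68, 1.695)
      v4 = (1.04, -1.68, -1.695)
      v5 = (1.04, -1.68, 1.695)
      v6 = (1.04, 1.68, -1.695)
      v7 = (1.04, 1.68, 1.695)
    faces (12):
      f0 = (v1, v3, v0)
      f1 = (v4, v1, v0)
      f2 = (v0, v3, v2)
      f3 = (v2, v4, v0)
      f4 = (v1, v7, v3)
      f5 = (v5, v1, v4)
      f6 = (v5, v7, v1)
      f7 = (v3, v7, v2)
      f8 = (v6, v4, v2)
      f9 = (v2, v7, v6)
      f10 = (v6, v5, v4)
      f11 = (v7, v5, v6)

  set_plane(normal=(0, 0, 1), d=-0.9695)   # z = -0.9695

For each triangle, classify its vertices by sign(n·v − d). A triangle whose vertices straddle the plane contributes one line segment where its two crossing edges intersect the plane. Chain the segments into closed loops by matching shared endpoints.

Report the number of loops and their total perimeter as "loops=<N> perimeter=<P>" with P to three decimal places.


loops=1 perimeter=10.880

Straddling triangles (8 of 12):
  (v1,v3,v0) [++-] → (-1.04, -0.96092, -0.9695)–(-1.04, -1.68, -0.9695)  len=0.7191
  (v4,v1,v0) [-+-] → (0.594855, -1.68, -0.9695)–(-1.04, -1.68, -0.9695)  len=1.6349
  (v0,v3,v2) [-+-] → (-1.04, -0.96092, -0.9695)–(-1.04, 1.68, -0.9695)  len=2.6409
  (v5,v1,v4) [++-] → (0.594855, -1.68, -0.9695)–(1.04, -1.68, -0.9695)  len=0.4451
  (v3,v7,v2) [++-] → (-0.594855, 1.68, -0.9695)–(-1.04, 1.68, -0.9695)  len=0.4451
  (v2,v7,v6) [-+-] → (-0.594855, 1.68, -0.9695)–(1.04, 1.68, -0.9695)  len=1.6349
  (v6,v5,v4) [-+-] → (1.04, 0.96092, -0.9695)–(1.04, -1.68, -0.9695)  len=2.6409
  (v7,v5,v6) [++-] → (1.04, 0.96092, -0.9695)–(1.04, 1.68, -0.9695)  len=0.7191

Chained into 1 loop(s):
  loop 1: 8 segments, perimeter = 10.8800
Total perimeter = 10.880


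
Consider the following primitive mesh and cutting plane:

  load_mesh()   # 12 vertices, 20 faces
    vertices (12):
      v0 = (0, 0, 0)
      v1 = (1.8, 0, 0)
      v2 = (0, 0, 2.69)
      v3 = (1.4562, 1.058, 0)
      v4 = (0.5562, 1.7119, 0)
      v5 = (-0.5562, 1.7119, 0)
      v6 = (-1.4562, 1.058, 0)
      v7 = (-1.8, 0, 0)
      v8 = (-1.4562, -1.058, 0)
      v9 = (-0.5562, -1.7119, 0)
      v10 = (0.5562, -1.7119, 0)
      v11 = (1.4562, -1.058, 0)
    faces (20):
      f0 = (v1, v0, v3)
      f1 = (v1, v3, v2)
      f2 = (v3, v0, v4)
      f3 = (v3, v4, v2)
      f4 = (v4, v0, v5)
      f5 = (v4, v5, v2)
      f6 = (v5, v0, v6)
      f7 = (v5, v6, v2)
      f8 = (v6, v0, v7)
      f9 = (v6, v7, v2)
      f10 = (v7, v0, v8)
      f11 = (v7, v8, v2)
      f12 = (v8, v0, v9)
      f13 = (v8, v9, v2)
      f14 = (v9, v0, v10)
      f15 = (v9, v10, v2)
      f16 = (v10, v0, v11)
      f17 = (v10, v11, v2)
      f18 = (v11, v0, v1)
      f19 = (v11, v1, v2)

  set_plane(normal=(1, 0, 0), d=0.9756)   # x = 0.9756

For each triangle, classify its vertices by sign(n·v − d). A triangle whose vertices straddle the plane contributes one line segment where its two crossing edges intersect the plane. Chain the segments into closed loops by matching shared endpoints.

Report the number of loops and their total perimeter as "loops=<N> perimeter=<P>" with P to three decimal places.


Straddling triangles (8 of 20):
  (v1,v0,v3) [+-+] → (0.9756, 0, 0)–(0.9756, 0.708821, 0)  len=0.7088
  (v1,v3,v2) [++-] → (0.9756, 0.708821, 0.8878)–(0.9756, 0, 1.23202)  len=0.7880
  (v3,v0,v4) [+--] → (0.9756, 0.708821, 0)–(0.9756, 1.40718, 0)  len=0.6984
  (v3,v4,v2) [+--] → (0.9756, 1.40718, 0)–(0.9756, 0.708821, 0.8878)  len=1.1296
  (v10,v0,v11) [--+] → (0.9756, -0.708821, 0)–(0.9756, -1.40718, 0)  len=0.6984
  (v10,v11,v2) [-+-] → (0.9756, -1.40718, 0)–(0.9756, -0.708821, 0.8878)  len=1.1296
  (v11,v0,v1) [+-+] → (0.9756, -0.708821, 0)–(0.9756, 0, 0)  len=0.7088
  (v11,v1,v2) [++-] → (0.9756, 0, 1.23202)–(0.9756, -0.708821, 0.8878)  len=0.7880

Chained into 1 loop(s):
  loop 1: 8 segments, perimeter = 6.6494
Total perimeter = 6.649

loops=1 perimeter=6.649


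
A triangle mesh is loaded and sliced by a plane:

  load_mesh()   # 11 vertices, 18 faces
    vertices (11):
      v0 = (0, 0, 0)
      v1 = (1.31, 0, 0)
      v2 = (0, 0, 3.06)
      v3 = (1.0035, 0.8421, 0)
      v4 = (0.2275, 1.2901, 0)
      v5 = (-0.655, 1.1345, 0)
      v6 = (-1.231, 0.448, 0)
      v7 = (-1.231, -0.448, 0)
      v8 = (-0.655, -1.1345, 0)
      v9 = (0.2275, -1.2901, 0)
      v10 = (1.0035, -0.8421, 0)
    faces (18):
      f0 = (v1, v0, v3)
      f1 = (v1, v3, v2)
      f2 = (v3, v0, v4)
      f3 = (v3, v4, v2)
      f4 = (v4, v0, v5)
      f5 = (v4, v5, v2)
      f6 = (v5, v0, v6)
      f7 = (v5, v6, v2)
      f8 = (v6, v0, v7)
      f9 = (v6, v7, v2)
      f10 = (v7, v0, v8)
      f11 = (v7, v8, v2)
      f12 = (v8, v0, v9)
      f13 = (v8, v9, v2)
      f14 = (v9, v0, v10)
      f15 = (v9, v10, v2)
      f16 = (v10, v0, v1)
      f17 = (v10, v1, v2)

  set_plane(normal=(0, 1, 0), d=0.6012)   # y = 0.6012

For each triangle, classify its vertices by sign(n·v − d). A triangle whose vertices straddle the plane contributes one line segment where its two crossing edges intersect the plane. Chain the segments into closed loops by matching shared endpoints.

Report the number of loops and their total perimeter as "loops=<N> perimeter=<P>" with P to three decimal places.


loops=1 perimeter=6.238

Straddling triangles (8 of 18):
  (v1,v0,v3) [--+] → (0.716428, 0.6012, 0)–(1.09118, 0.6012, 0)  len=0.3748
  (v1,v3,v2) [-+-] → (1.09118, 0.6012, 0)–(0.716428, 0.6012, 0.875376)  len=0.9522
  (v3,v0,v4) [+-+] → (0.716428, 0.6012, 0)–(0.106017, 0.6012, 0)  len=0.6104
  (v3,v4,v2) [++-] → (0.106017, 0.6012, 1.63401)–(0.716428, 0.6012, 0.875376)  len=0.9737
  (v4,v0,v5) [+-+] → (0.106017, 0.6012, 0)–(-0.347101, 0.6012, 0)  len=0.4531
  (v4,v5,v2) [++-] → (-0.347101, 0.6012, 1.43843)–(0.106017, 0.6012, 1.63401)  len=0.4935
  (v5,v0,v6) [+--] → (-0.347101, 0.6012, 0)–(-1.10246, 0.6012, 0)  len=0.7554
  (v5,v6,v2) [+--] → (-1.10246, 0.6012, 0)–(-0.347101, 0.6012, 1.43843)  len=1.6247

Chained into 1 loop(s):
  loop 1: 8 segments, perimeter = 6.2378
Total perimeter = 6.238


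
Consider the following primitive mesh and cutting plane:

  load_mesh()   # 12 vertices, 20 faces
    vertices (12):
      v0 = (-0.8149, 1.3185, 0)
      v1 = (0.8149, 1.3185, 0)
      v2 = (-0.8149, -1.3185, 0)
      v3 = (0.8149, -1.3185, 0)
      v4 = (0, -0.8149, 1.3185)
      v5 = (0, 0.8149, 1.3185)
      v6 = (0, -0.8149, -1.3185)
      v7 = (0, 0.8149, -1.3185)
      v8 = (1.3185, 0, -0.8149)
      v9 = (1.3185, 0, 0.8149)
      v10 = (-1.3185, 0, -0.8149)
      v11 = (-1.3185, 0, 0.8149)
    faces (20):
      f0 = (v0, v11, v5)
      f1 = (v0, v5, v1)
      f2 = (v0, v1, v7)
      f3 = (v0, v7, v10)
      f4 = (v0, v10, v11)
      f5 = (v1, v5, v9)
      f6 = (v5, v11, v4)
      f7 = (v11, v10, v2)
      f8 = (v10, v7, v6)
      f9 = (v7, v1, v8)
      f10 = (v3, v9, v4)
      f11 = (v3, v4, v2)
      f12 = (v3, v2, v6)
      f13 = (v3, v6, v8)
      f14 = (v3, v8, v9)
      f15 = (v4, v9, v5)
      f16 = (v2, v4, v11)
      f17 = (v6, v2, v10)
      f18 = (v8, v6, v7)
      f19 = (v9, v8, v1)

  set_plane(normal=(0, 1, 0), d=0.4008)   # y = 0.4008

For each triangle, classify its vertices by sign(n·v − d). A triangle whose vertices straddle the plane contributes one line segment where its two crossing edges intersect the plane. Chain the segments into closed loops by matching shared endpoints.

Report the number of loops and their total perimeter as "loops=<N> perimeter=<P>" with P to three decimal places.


loops=1 perimeter=7.940

Straddling triangles (10 of 20):
  (v0,v11,v5) [+-+] → (-1.16541, 0.4008, 0.567185)–(-0.67001, 0.4008, 1.06259)  len=0.7006
  (v0,v7,v10) [++-] → (-0.67001, 0.4008, -1.06259)–(-1.16541, 0.4008, -0.567185)  len=0.7006
  (v0,v10,v11) [+--] → (-1.16541, 0.4008, -0.567185)–(-1.16541, 0.4008, 0.567185)  len=1.1344
  (v1,v5,v9) [++-] → (0.67001, 0.4008, 1.06259)–(1.16541, 0.4008, 0.567185)  len=0.7006
  (v5,v11,v4) [+--] → (-0.67001, 0.4008, 1.06259)–(0, 0.4008, 1.3185)  len=0.7172
  (v10,v7,v6) [-+-] → (-0.67001, 0.4008, -1.06259)–(0, 0.4008, -1.3185)  len=0.7172
  (v7,v1,v8) [++-] → (1.16541, 0.4008, -0.567185)–(0.67001, 0.4008, -1.06259)  len=0.7006
  (v4,v9,v5) [--+] → (0.67001, 0.4008, 1.06259)–(0, 0.4008, 1.3185)  len=0.7172
  (v8,v6,v7) [--+] → (0, 0.4008, -1.3185)–(0.67001, 0.4008, -1.06259)  len=0.7172
  (v9,v8,v1) [--+] → (1.16541, 0.4008, -0.567185)–(1.16541, 0.4008, 0.567185)  len=1.1344

Chained into 1 loop(s):
  loop 1: 10 segments, perimeter = 7.9401
Total perimeter = 7.940


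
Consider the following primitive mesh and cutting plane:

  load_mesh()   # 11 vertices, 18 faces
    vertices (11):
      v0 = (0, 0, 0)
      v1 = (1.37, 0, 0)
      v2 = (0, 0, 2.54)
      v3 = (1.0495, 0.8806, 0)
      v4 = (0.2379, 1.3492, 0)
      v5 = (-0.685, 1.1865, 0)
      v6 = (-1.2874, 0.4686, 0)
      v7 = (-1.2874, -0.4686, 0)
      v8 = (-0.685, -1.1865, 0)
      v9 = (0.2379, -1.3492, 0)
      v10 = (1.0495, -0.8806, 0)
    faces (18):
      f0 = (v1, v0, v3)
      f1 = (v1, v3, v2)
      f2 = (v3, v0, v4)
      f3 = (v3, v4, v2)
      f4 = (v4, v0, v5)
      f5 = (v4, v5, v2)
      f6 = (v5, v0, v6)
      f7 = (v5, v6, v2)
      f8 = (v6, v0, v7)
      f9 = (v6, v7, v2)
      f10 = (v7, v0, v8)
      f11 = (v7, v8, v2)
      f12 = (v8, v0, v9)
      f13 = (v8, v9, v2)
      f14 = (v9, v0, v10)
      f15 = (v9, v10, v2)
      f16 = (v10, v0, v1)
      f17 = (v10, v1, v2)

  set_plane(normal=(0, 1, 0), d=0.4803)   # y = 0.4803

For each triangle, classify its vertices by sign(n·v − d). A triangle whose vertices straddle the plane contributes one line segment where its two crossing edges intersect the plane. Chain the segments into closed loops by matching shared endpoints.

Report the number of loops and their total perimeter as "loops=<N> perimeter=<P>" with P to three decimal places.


Straddling triangles (8 of 18):
  (v1,v0,v3) [--+] → (0.572422, 0.4803, 0)–(1.19519, 0.4803, 0)  len=0.6228
  (v1,v3,v2) [-+-] → (1.19519, 0.4803, 0)–(0.572422, 0.4803, 1.15462)  len=1.3119
  (v3,v0,v4) [+-+] → (0.572422, 0.4803, 0)–(0.0846897, 0.4803, 0)  len=0.4877
  (v3,v4,v2) [++-] → (0.0846897, 0.4803, 1.63579)–(0.572422, 0.4803, 1.15462)  len=0.6851
  (v4,v0,v5) [+-+] → (0.0846897, 0.4803, 0)–(-0.277291, 0.4803, 0)  len=0.3620
  (v4,v5,v2) [++-] → (-0.277291, 0.4803, 1.5118)–(0.0846897, 0.4803, 1.63579)  len=0.3826
  (v5,v0,v6) [+--] → (-0.277291, 0.4803, 0)–(-1.27758, 0.4803, 0)  len=1.0003
  (v5,v6,v2) [+--] → (-1.27758, 0.4803, 0)–(-0.277291, 0.4803, 1.5118)  len=1.8128

Chained into 1 loop(s):
  loop 1: 8 segments, perimeter = 6.6652
Total perimeter = 6.665

loops=1 perimeter=6.665


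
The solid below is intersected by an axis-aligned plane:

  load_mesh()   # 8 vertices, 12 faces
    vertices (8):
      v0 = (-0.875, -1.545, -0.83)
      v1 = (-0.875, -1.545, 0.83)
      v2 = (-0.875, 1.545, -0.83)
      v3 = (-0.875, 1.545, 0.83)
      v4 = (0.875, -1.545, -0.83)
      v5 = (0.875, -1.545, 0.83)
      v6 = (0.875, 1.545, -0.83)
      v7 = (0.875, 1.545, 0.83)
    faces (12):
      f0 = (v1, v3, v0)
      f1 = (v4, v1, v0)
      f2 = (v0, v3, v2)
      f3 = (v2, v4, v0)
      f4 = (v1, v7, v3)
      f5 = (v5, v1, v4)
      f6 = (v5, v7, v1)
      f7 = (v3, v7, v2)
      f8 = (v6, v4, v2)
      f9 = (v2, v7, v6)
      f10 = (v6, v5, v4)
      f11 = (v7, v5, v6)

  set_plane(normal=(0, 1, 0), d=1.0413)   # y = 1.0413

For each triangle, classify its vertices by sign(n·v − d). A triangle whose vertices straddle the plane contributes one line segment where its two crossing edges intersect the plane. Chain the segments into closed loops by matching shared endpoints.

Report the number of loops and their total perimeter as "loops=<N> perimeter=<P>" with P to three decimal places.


loops=1 perimeter=6.820

Straddling triangles (8 of 12):
  (v1,v3,v0) [-+-] → (-0.875, 1.0413, 0.83)–(-0.875, 1.0413, 0.559404)  len=0.2706
  (v0,v3,v2) [-++] → (-0.875, 1.0413, 0.559404)–(-0.875, 1.0413, -0.83)  len=1.3894
  (v2,v4,v0) [+--] → (-0.589733, 1.0413, -0.83)–(-0.875, 1.0413, -0.83)  len=0.2853
  (v1,v7,v3) [-++] → (0.589733, 1.0413, 0.83)–(-0.875, 1.0413, 0.83)  len=1.4647
  (v5,v7,v1) [-+-] → (0.875, 1.0413, 0.83)–(0.589733, 1.0413, 0.83)  len=0.2853
  (v6,v4,v2) [+-+] → (0.875, 1.0413, -0.83)–(-0.589733, 1.0413, -0.83)  len=1.4647
  (v6,v5,v4) [+--] → (0.875, 1.0413, -0.559404)–(0.875, 1.0413, -0.83)  len=0.2706
  (v7,v5,v6) [+-+] → (0.875, 1.0413, 0.83)–(0.875, 1.0413, -0.559404)  len=1.3894

Chained into 1 loop(s):
  loop 1: 8 segments, perimeter = 6.8200
Total perimeter = 6.820


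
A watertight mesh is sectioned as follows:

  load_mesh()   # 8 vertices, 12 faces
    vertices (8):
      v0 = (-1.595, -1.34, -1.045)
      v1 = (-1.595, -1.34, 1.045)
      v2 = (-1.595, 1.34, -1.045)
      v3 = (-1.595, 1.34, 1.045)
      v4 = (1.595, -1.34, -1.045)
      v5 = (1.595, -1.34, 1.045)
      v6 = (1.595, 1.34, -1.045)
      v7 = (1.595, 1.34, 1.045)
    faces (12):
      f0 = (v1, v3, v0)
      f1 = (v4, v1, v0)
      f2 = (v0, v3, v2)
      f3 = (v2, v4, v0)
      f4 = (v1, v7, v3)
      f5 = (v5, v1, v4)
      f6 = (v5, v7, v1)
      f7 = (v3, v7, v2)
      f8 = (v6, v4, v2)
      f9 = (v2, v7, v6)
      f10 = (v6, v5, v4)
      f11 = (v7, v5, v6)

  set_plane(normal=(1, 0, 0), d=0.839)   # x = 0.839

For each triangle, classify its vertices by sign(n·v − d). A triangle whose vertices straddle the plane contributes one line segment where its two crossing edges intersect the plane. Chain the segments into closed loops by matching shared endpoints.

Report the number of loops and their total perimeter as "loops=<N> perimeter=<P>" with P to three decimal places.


Straddling triangles (8 of 12):
  (v4,v1,v0) [+--] → (0.839, -1.34, -0.54969)–(0.839, -1.34, -1.045)  len=0.4953
  (v2,v4,v0) [-+-] → (0.839, -0.704865, -1.045)–(0.839, -1.34, -1.045)  len=0.6351
  (v1,v7,v3) [-+-] → (0.839, 0.704865, 1.045)–(0.839, 1.34, 1.045)  len=0.6351
  (v5,v1,v4) [+-+] → (0.839, -1.34, 1.045)–(0.839, -1.34, -0.54969)  len=1.5947
  (v5,v7,v1) [++-] → (0.839, 0.704865, 1.045)–(0.839, -1.34, 1.045)  len=2.0449
  (v3,v7,v2) [-+-] → (0.839, 1.34, 1.045)–(0.839, 1.34, 0.54969)  len=0.4953
  (v6,v4,v2) [++-] → (0.839, -0.704865, -1.045)–(0.839, 1.34, -1.045)  len=2.0449
  (v2,v7,v6) [-++] → (0.839, 1.34, 0.54969)–(0.839, 1.34, -1.045)  len=1.5947

Chained into 1 loop(s):
  loop 1: 8 segments, perimeter = 9.5400
Total perimeter = 9.540

loops=1 perimeter=9.540


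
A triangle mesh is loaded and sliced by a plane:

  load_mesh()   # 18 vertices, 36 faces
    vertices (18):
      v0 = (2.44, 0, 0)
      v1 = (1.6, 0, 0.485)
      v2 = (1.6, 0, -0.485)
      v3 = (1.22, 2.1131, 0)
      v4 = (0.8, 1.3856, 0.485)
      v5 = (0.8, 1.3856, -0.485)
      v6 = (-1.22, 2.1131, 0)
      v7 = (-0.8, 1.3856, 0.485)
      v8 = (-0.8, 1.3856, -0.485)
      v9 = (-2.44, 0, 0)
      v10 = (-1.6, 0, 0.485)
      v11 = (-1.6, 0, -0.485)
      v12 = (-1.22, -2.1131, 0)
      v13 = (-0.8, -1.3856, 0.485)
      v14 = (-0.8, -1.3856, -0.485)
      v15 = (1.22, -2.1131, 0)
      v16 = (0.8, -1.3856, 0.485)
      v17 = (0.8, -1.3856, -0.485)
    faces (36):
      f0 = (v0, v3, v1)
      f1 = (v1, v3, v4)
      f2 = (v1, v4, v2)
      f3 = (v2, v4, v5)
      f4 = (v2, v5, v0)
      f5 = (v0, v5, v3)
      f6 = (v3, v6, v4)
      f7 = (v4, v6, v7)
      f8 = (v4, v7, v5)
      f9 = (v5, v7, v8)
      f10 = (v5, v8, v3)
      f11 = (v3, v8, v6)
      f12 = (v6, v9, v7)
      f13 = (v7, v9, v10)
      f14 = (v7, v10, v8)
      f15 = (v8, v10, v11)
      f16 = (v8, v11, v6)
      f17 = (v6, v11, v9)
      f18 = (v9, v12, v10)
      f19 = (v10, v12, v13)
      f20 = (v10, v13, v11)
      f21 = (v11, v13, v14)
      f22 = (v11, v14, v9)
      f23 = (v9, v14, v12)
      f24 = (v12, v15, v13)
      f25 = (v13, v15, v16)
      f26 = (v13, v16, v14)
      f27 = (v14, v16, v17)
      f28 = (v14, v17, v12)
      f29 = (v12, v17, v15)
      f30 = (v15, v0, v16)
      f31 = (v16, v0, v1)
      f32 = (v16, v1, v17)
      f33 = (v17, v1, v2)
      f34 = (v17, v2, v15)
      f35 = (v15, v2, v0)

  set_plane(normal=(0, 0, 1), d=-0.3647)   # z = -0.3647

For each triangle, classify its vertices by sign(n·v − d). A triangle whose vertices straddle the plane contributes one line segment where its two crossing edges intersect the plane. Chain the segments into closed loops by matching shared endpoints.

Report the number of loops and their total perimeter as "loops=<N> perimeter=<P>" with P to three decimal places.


loops=2 perimeter=20.450

Straddling triangles (24 of 36):
  (v1,v4,v2) [++-] → (1.50078, 0.171843, -0.3647)–(1.6, 0, -0.3647)  len=0.1984
  (v2,v4,v5) [-+-] → (1.50078, 0.171843, -0.3647)–(0.8, 1.3856, -0.3647)  len=1.4015
  (v2,v5,v0) [--+] → (1.20679, 1.04191, -0.3647)–(1.80835, 0, -0.3647)  len=1.2031
  (v0,v5,v3) [+-+] → (1.20679, 1.04191, -0.3647)–(0.904177, 1.56605, -0.3647)  len=0.6052
  (v4,v7,v5) [++-] → (0.601567, 1.3856, -0.3647)–(0.8, 1.3856, -0.3647)  len=0.1984
  (v5,v7,v8) [-+-] → (0.601567, 1.3856, -0.3647)–(-0.8, 1.3856, -0.3647)  len=1.4016
  (v5,v8,v3) [--+] → (-0.298957, 1.56605, -0.3647)–(0.904177, 1.56605, -0.3647)  len=1.2031
  (v3,v8,v6) [+-+] → (-0.298957, 1.56605, -0.3647)–(-0.904177, 1.56605, -0.3647)  len=0.6052
  (v7,v10,v8) [++-] → (-0.899216, 1.21376, -0.3647)–(-0.8, 1.3856, -0.3647)  len=0.1984
  (v8,v10,v11) [-+-] → (-0.899216, 1.21376, -0.3647)–(-1.6, 0, -0.3647)  len=1.4015
  (v8,v11,v6) [--+] → (-1.50574, 0.524136, -0.3647)–(-0.904177, 1.56605, -0.3647)  len=1.2031
  (v6,v11,v9) [+-+] → (-1.50574, 0.524136, -0.3647)–(-1.80835, 0, -0.3647)  len=0.6052
  (v10,v13,v11) [++-] → (-1.50078, -0.171843, -0.3647)–(-1.6, 0, -0.3647)  len=0.1984
  (v11,v13,v14) [-+-] → (-1.50078, -0.171843, -0.3647)–(-0.8, -1.3856, -0.3647)  len=1.4015
  (v11,v14,v9) [--+] → (-1.20679, -1.04191, -0.3647)–(-1.80835, 0, -0.3647)  len=1.2031
  (v9,v14,v12) [+-+] → (-1.20679, -1.04191, -0.3647)–(-0.904177, -1.56605, -0.3647)  len=0.6052
  (v13,v16,v14) [++-] → (-0.601567, -1.3856, -0.3647)–(-0.8, -1.3856, -0.3647)  len=0.1984
  (v14,v16,v17) [-+-] → (-0.601567, -1.3856, -0.3647)–(0.8, -1.3856, -0.3647)  len=1.4016
  (v14,v17,v12) [--+] → (0.298957, -1.56605, -0.3647)–(-0.904177, -1.56605, -0.3647)  len=1.2031
  (v12,v17,v15) [+-+] → (0.298957, -1.56605, -0.3647)–(0.904177, -1.56605, -0.3647)  len=0.6052
  (v16,v1,v17) [++-] → (0.899216, -1.21376, -0.3647)–(0.8, -1.3856, -0.3647)  len=0.1984
  (v17,v1,v2) [-+-] → (0.899216, -1.21376, -0.3647)–(1.6, 0, -0.3647)  len=1.4015
  (v17,v2,v15) [--+] → (1.50574, -0.524136, -0.3647)–(0.904177, -1.56605, -0.3647)  len=1.2031
  (v15,v2,v0) [+-+] → (1.50574, -0.524136, -0.3647)–(1.80835, 0, -0.3647)  len=0.6052

Chained into 2 loop(s):
  loop 1: 12 segments, perimeter = 9.5999
  loop 2: 12 segments, perimeter = 10.8500
Total perimeter = 20.450
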